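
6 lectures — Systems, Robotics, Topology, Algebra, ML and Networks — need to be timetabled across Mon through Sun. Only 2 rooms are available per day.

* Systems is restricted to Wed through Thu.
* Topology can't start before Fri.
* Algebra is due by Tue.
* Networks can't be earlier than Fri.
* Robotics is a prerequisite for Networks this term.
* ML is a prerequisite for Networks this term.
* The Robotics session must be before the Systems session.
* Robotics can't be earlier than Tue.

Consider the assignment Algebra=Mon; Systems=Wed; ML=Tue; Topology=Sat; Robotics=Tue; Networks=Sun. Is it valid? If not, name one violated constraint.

Only 2 rooms are available per day — holds.
ML is a prerequisite for Networks this term — holds.
Topology can't start before Fri — holds.
Systems is restricted to Wed through Thu — holds.
Networks can't be earlier than Fri — holds.
Robotics is a prerequisite for Networks this term — holds.
The Robotics session must be before the Systems session — holds.
Robotics can't be earlier than Tue — holds.
Algebra is due by Tue — holds.

Yes, all constraints hold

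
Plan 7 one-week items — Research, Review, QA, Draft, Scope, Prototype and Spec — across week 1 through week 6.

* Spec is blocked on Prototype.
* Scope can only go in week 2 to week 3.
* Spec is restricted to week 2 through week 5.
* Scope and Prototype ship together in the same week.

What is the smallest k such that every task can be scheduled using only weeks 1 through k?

3 weeks

The precedence chain requires at least 2 distinct weeks.
Propagating the time windows through the other constraints, Spec can't land before week 3, so the schedule must run through at least week 3.
3 works (last occupied week: week 3): for example QA in week 1; Spec in week 3; Prototype in week 2; Research in week 1; Review in week 1; Scope in week 2; Draft in week 1.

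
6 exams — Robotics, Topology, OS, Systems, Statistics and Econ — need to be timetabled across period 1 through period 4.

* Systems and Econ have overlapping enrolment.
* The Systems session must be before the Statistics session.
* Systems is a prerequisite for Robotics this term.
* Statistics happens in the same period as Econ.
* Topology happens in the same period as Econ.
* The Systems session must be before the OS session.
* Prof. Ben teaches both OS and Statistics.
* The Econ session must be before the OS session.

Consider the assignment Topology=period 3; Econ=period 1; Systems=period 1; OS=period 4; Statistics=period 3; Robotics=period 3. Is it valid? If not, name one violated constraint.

The Systems session must be before the OS session — holds.
The Econ session must be before the OS session — holds.
Statistics happens in the same period as Econ — violated.
The Systems session must be before the Statistics session — holds.
Topology happens in the same period as Econ — violated.
Systems and Econ have overlapping enrolment — violated.
Prof. Ben teaches both OS and Statistics — holds.
Systems is a prerequisite for Robotics this term — holds.

Invalid. Topology happens in the same period as Econ.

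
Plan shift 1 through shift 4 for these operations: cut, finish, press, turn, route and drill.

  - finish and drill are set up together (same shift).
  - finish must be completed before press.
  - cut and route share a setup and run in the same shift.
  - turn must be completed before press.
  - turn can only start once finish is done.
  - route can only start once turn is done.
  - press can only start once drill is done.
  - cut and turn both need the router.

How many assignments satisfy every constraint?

Splitting on cut: it can be shift 3 (2), shift 4 (4). Listing each branch's schedules as (finish, press, turn, route, drill) by shift number:
cut=shift 3: (1,3,2,3,1) (1,4,2,3,1) — 2.
cut=shift 4: (1,3,2,4,1) (1,4,2,4,1) (1,4,3,4,1) (2,4,3,4,2) — 4.
Summing: 2 + 4 = 6.

6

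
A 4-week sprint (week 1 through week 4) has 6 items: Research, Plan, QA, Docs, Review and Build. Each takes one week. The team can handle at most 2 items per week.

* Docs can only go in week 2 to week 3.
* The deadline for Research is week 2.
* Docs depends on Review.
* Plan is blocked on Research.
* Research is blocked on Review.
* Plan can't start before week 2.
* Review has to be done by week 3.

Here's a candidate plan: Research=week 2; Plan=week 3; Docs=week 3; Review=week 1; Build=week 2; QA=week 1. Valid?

Yes

The team can handle at most 2 items per week — holds.
Review has to be done by week 3 — holds.
The deadline for Research is week 2 — holds.
Docs depends on Review — holds.
Plan can't start before week 2 — holds.
Research is blocked on Review — holds.
Docs can only go in week 2 to week 3 — holds.
Plan is blocked on Research — holds.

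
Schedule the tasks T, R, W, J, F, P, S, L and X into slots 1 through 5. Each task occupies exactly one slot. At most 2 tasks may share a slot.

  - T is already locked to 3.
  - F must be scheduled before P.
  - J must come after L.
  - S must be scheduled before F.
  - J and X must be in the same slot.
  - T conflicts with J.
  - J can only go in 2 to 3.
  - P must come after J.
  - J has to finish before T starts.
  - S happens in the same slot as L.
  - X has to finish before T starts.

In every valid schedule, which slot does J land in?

J's window is 2–3.
T is fixed at 3, and J can't share a slot with T.
So J must be 2.

2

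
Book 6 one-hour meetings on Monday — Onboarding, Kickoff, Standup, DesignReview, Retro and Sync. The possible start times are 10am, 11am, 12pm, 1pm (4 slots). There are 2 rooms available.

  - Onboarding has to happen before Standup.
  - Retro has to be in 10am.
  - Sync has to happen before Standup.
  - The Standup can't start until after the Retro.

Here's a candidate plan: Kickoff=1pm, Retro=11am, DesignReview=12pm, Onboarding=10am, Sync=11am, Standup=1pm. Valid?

Sync has to happen before Standup — holds.
There are 2 rooms available — holds.
Retro has to be in 10am — violated.
Onboarding has to happen before Standup — holds.
The Standup can't start until after the Retro — holds.

No — it violates: Retro has to be in 10am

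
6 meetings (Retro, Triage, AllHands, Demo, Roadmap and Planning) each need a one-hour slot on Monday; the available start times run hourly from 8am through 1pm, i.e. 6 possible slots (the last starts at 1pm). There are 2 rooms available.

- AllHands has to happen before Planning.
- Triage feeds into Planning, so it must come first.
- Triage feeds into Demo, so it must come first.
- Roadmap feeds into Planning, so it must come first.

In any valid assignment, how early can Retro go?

8am

Retro at 8am is achievable: Planning -> 10am; AllHands -> 9am; Roadmap -> 9am; Retro -> 8am; Demo -> 10am; Triage -> 8am.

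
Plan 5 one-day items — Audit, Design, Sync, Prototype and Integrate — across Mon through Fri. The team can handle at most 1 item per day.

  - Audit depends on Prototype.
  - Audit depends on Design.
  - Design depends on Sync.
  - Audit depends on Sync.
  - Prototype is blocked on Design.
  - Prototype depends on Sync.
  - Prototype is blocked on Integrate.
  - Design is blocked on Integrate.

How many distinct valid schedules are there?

2

Enumerating: Prototype -> Thu; Design -> Wed; Audit -> Fri; Sync -> Mon; Integrate -> Tue | Sync in Tue; Audit in Fri; Prototype in Thu; Design in Wed; Integrate in Mon.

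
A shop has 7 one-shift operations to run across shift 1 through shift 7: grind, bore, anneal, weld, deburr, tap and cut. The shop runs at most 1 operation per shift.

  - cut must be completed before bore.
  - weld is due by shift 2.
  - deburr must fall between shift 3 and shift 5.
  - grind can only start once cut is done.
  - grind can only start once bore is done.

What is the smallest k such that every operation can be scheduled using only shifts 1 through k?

7

The precedence chain requires at least 3 distinct shifts.
With at most 1 per shift and 7 operations, at least 7 shifts are needed.
7 works (last occupied shift: shift 7): for example cut in shift 2; weld in shift 1; bore in shift 4; deburr in shift 3; anneal in shift 6; tap in shift 7; grind in shift 5.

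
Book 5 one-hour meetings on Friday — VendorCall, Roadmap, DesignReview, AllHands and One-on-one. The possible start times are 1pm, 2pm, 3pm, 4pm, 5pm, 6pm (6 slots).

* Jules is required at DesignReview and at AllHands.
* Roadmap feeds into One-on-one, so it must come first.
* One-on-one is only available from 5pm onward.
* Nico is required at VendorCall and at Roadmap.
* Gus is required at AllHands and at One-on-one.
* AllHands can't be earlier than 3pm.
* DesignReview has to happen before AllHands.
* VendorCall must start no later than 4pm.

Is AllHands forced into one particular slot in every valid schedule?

No

AllHands can be 3pm (e.g. Roadmap in 2pm, One-on-one in 5pm, AllHands in 3pm, DesignReview in 1pm, VendorCall in 1pm) or 4pm (e.g. One-on-one in 5pm, AllHands in 4pm, DesignReview in 1pm, VendorCall in 1pm, Roadmap in 2pm).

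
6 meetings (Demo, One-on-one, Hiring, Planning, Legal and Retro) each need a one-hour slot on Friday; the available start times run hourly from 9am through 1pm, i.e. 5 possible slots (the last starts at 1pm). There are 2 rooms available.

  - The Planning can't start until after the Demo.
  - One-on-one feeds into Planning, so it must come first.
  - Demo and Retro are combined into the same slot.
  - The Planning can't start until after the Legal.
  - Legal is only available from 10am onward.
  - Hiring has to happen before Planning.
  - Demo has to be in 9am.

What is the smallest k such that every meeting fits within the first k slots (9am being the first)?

The precedence chain requires at least 2 distinct slots.
With at most 2 per slot and 6 meetings, at least 3 slots are needed.
Propagating the time windows through the other constraints, Planning can't land before 11am — that is slot 3 counting from 9am — so the schedule must run through at least 3 slots.
Could 3 slots be enough, i.e. nothing placed later than 11am? No: Demo's window within 3 slots is {9am}; Legal's window within 3 slots is {10am, 11am}; Planning must come after One-on-one (at 9am or later) → {10am, 11am}; One-on-one must come before Planning (at 11am or earlier) → {9am, 10am}; Hiring must come before Planning (at 11am or earlier) → {9am, 10am}; Planning must come after Legal (at 10am or later) → {11am}; Legal must come before Planning (at 11am or earlier) → {10am}; Retro must be in the same slot as Demo (in {9am}) → {9am}; One-on-one can't use 9am, already full with Demo and Retro (limit 2) → {10am}; Hiring can't use 9am, already full with Demo and Retro (limit 2) → {10am}; that puts One-on-one, Hiring and Legal all in 10am — more than 2 per slot.
So 3 slots is not enough.
4 works (last occupied slot: 12pm): for example Demo -> 9am, Planning -> 12pm, Retro -> 9am, Hiring -> 11am, One-on-one -> 10am, Legal -> 10am.

4 slots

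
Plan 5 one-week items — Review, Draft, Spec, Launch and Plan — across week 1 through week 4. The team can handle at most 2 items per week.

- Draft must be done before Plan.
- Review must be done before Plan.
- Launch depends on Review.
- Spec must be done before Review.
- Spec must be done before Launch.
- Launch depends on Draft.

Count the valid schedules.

15

Splitting on Review: it can be week 2 (9), week 3 (6). Listing each branch's schedules as (Draft, Spec, Launch, Plan) by week number:
Review=week 2: (1,1,3,3) (1,1,3,4) (1,1,4,3) (1,1,4,4) (2,1,3,3) (2,1,3,4) (2,1,4,3) (2,1,4,4) (3,1,4,4) — 9.
Review=week 3: (1,1,4,4) (1,2,4,4) (2,1,4,4) (2,2,4,4) (3,1,4,4) (3,2,4,4) — 6.
Summing: 9 + 6 = 15.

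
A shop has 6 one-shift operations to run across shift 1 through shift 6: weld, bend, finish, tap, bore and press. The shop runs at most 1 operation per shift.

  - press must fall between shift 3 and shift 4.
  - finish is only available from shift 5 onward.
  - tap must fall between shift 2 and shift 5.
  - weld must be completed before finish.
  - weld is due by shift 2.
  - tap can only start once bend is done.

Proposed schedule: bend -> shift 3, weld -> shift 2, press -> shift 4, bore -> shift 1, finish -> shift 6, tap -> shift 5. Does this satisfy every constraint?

tap can only start once bend is done — holds.
The shop runs at most 1 operation per shift — holds.
weld is due by shift 2 — holds.
tap must fall between shift 2 and shift 5 — holds.
press must fall between shift 3 and shift 4 — holds.
finish is only available from shift 5 onward — holds.
weld must be completed before finish — holds.

Valid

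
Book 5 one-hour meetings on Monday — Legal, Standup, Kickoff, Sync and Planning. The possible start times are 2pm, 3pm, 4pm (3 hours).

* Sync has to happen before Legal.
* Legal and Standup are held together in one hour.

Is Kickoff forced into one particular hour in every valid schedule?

No

Kickoff can be 2pm (e.g. Standup in 3pm; Sync in 2pm; Legal in 3pm; Planning in 2pm; Kickoff in 2pm) or 3pm (e.g. Planning -> 2pm; Kickoff -> 3pm; Legal -> 3pm; Sync -> 2pm; Standup -> 3pm).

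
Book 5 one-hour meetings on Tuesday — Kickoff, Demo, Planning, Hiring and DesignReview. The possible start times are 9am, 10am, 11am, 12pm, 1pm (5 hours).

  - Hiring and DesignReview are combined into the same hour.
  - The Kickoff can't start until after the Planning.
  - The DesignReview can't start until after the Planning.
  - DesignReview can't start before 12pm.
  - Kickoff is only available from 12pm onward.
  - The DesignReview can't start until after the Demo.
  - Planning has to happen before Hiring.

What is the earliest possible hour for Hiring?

12pm

Hiring must be in the same hour as DesignReview, which can't be before 12pm, so Hiring is at least 12pm.
Hiring at 12pm is achievable: Planning in 9am, Demo in 9am, DesignReview in 12pm, Hiring in 12pm, Kickoff in 12pm.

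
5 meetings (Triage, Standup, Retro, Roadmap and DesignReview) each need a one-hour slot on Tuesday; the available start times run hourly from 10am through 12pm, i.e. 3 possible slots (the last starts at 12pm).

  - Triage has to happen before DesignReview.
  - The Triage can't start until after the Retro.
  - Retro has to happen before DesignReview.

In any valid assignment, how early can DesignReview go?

Precedence pushes DesignReview to at least 12pm.
DesignReview at 12pm is achievable: Retro -> 10am; DesignReview -> 12pm; Triage -> 11am; Roadmap -> 10am; Standup -> 10am.

12pm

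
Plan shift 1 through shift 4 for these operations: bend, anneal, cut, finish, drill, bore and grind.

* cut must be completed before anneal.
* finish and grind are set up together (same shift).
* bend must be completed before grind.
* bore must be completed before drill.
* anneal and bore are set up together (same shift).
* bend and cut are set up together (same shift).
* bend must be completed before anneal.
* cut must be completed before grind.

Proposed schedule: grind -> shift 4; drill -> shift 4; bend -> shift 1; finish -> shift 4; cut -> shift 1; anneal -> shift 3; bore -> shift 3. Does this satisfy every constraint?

bend must be completed before anneal — holds.
bend and cut are set up together (same shift) — holds.
bend must be completed before grind — holds.
bore must be completed before drill — holds.
cut must be completed before grind — holds.
finish and grind are set up together (same shift) — holds.
cut must be completed before anneal — holds.
anneal and bore are set up together (same shift) — holds.

Yes, all constraints hold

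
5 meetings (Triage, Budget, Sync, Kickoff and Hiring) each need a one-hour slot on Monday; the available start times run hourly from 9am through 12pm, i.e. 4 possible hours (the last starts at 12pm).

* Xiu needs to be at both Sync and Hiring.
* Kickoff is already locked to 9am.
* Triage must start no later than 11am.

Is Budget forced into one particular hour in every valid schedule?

Budget can be 9am (e.g. Triage in 9am; Budget in 9am; Kickoff in 9am; Hiring in 10am; Sync in 9am) or 10am (e.g. Budget -> 10am, Sync -> 9am, Hiring -> 10am, Kickoff -> 9am, Triage -> 9am).

No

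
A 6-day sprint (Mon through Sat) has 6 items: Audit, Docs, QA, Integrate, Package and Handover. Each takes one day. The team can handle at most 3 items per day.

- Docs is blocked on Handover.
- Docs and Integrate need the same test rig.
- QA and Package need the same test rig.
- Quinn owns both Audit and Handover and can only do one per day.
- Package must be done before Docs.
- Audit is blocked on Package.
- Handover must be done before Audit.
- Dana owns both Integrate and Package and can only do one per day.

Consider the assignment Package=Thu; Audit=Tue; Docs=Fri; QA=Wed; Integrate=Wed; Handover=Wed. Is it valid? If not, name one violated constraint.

Package must be done before Docs — holds.
Handover must be done before Audit — violated.
Quinn owns both Audit and Handover and can only do one per day — holds.
The team can handle at most 3 items per day — holds.
QA and Package need the same test rig — holds.
Docs is blocked on Handover — holds.
Dana owns both Integrate and Package and can only do one per day — holds.
Audit is blocked on Package — violated.
Docs and Integrate need the same test rig — holds.

No — it violates: Audit is blocked on Package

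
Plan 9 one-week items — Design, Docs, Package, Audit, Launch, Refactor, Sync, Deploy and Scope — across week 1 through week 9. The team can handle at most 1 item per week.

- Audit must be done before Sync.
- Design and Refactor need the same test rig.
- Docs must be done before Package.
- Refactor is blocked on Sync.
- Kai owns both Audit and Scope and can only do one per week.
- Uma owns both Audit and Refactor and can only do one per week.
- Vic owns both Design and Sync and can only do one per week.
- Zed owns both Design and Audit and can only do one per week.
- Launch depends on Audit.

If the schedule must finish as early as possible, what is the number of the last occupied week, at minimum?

The precedence chain requires at least 3 distinct weeks.
With at most 1 per week and 9 work items, at least 9 weeks are needed.
9 works (last occupied week: week 9): for example Package -> week 4; Scope -> week 9; Launch -> week 5; Audit -> week 1; Sync -> week 2; Design -> week 7; Refactor -> week 6; Deploy -> week 8; Docs -> week 3.

week 9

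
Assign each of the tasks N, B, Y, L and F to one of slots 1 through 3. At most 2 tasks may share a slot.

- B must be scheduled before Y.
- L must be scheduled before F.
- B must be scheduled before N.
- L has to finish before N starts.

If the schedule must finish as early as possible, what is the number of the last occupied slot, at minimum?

3

The precedence chain requires at least 2 distinct slots.
With at most 2 per slot and 5 tasks, at least 3 slots are needed.
3 works (last occupied slot: 3): for example F=3; N=2; L=1; Y=2; B=1.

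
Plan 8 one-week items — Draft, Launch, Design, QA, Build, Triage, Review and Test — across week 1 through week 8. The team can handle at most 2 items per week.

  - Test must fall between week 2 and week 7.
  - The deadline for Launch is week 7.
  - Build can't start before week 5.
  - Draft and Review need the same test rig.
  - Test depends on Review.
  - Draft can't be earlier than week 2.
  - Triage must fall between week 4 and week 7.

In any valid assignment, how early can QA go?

QA at week 1 is achievable: Review in week 1; Build in week 5; Draft in week 2; Triage in week 4; Launch in week 3; Test in week 2; Design in week 3; QA in week 1.

week 1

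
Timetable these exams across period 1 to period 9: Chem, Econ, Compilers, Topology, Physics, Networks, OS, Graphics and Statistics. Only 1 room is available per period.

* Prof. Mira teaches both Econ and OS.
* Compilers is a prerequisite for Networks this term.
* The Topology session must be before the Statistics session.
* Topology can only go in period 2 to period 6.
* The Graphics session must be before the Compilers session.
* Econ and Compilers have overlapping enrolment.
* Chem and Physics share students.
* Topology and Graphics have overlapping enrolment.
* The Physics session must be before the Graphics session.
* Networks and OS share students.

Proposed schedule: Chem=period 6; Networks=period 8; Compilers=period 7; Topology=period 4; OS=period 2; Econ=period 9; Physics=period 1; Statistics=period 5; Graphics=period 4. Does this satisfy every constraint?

Chem and Physics share students — holds.
The Physics session must be before the Graphics session — holds.
The Graphics session must be before the Compilers session — holds.
Topology and Graphics have overlapping enrolment — violated.
Only 1 room is available per period — violated.
Prof. Mira teaches both Econ and OS — holds.
Compilers is a prerequisite for Networks this term — holds.
Econ and Compilers have overlapping enrolment — holds.
Networks and OS share students — holds.
Topology can only go in period 2 to period 6 — holds.
The Topology session must be before the Statistics session — holds.

No — it violates: Topology and Graphics have overlapping enrolment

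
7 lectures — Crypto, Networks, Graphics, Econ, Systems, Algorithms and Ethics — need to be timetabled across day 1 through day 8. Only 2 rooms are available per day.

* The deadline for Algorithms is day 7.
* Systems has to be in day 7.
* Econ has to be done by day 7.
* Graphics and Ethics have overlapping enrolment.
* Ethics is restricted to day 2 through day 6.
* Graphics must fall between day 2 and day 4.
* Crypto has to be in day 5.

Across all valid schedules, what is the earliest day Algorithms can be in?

day 1

Algorithms's own window allows nothing later than day 7.
Algorithms at day 1 is achievable: Econ=day 1; Graphics=day 2; Ethics=day 3; Networks=day 2; Algorithms=day 1; Systems=day 7; Crypto=day 5.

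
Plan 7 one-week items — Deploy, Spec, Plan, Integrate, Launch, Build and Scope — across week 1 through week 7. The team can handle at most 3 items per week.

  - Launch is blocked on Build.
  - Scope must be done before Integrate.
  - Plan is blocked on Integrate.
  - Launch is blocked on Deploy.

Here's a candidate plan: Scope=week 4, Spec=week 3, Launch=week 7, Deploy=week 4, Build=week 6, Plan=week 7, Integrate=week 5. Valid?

Yes

Launch is blocked on Build — holds.
Launch is blocked on Deploy — holds.
The team can handle at most 3 items per week — holds.
Plan is blocked on Integrate — holds.
Scope must be done before Integrate — holds.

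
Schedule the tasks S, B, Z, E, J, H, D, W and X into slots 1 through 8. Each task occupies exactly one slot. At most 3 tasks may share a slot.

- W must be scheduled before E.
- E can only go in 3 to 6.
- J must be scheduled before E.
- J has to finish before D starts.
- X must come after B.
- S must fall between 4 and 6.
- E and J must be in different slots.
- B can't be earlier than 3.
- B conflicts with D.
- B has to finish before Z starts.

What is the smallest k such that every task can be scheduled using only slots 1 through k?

4

The precedence chain requires at least 2 distinct slots.
With at most 3 per slot and 9 tasks, at least 3 slots are needed.
S can't be placed before 4, so the schedule must run through at least slot 4.
4 works (last occupied slot: 4): for example B=3, S=4, E=3, X=4, Z=4, D=2, W=1, H=1, J=1.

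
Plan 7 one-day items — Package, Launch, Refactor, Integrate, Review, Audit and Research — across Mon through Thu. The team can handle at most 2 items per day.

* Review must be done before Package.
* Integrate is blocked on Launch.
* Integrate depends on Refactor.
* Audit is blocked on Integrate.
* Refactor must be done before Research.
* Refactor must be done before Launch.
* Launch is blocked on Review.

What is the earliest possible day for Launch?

Precedence pushes Launch to at least Tue; downstream work caps Launch at Tue.
Launch at Tue is achievable: Research -> Wed, Review -> Mon, Package -> Tue, Refactor -> Mon, Integrate -> Wed, Launch -> Tue, Audit -> Thu.

Tue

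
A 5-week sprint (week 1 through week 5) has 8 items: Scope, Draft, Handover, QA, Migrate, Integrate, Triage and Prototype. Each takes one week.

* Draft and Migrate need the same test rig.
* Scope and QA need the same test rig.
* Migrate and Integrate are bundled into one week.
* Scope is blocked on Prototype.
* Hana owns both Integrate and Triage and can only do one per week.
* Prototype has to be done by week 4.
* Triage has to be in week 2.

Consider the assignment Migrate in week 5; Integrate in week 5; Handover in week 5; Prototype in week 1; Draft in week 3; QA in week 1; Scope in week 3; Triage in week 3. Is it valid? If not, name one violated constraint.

Scope and QA need the same test rig — holds.
Triage has to be in week 2 — violated.
Prototype has to be done by week 4 — holds.
Migrate and Integrate are bundled into one week — holds.
Draft and Migrate need the same test rig — holds.
Scope is blocked on Prototype — holds.
Hana owns both Integrate and Triage and can only do one per week — holds.

No — it violates: Triage has to be in week 2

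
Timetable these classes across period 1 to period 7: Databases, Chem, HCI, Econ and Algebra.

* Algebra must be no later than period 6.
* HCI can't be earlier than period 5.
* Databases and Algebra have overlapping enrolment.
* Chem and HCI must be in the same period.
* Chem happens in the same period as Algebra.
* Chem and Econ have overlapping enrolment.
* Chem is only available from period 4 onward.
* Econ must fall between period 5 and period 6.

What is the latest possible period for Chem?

period 6

Chem is available from period 4; Chem must be in the same period as HCI, which can't be before period 5, so Chem is at least period 5; Chem must be in the same period as Algebra, which can't be after period 6, so Chem is at most period 6.
Chem at period 6 is achievable: Econ -> period 5; Databases -> period 1; Chem -> period 6; Algebra -> period 6; HCI -> period 6.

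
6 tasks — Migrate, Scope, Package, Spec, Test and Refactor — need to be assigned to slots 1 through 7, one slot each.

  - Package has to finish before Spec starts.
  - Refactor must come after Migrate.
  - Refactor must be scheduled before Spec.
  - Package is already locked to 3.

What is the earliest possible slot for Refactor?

2

Precedence pushes Refactor to at least 2; downstream work caps Refactor at 6.
Refactor at 2 is achievable: Migrate -> 1, Refactor -> 2, Scope -> 1, Package -> 3, Test -> 1, Spec -> 4.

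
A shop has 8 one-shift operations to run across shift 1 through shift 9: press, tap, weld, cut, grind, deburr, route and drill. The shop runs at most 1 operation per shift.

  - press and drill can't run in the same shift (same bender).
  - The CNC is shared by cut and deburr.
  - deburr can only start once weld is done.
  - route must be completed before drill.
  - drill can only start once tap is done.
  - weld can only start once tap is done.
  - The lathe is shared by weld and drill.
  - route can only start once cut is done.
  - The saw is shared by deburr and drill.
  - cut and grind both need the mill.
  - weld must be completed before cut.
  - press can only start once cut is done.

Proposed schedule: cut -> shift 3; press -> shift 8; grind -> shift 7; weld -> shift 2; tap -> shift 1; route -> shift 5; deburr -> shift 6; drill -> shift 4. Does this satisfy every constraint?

route can only start once cut is done — holds.
weld must be completed before cut — holds.
The lathe is shared by weld and drill — holds.
weld can only start once tap is done — holds.
deburr can only start once weld is done — holds.
drill can only start once tap is done — holds.
press and drill can't run in the same shift (same bender) — holds.
press can only start once cut is done — holds.
cut and grind both need the mill — holds.
The CNC is shared by cut and deburr — holds.
route must be completed before drill — violated.
The saw is shared by deburr and drill — holds.
The shop runs at most 1 operation per shift — holds.

No. route must be completed before drill is not satisfied.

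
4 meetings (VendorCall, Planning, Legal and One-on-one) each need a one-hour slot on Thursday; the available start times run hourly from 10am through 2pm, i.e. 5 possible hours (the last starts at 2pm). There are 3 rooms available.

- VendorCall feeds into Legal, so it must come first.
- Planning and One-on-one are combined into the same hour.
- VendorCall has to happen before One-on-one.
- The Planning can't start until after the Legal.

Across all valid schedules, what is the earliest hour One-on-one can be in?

One-on-one must be in the same hour as Planning, which can't be before 12pm, so One-on-one is at least 12pm.
One-on-one at 12pm is achievable: VendorCall -> 10am; One-on-one -> 12pm; Legal -> 11am; Planning -> 12pm.

12pm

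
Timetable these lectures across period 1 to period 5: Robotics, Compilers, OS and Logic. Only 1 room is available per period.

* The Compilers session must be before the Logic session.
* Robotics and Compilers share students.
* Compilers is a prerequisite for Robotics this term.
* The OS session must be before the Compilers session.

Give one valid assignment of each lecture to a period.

Robotics=period 3, OS=period 1, Logic=period 4, Compilers=period 2

Checking: Compilers(period 2) before Logic(period 4); OS(period 1) before Compilers(period 2); Compilers(period 2) before Robotics(period 3); Robotics(period 3) != Compilers(period 2); max 1 per period (cap 1).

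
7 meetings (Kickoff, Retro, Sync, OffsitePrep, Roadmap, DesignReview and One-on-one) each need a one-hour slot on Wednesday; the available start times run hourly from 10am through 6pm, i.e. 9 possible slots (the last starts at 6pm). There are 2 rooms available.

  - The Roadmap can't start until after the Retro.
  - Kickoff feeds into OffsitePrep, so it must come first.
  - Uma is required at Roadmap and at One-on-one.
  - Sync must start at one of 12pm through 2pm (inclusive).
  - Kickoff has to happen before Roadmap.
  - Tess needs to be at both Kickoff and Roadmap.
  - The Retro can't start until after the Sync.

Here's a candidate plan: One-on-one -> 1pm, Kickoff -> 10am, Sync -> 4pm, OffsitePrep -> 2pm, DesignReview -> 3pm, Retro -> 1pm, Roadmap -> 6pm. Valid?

Tess needs to be at both Kickoff and Roadmap — holds.
The Roadmap can't start until after the Retro — holds.
The Retro can't start until after the Sync — violated.
Uma is required at Roadmap and at One-on-one — holds.
Kickoff has to happen before Roadmap — holds.
There are 2 rooms available — holds.
Sync must start at one of 12pm through 2pm (inclusive) — violated.
Kickoff feeds into OffsitePrep, so it must come first — holds.

Invalid. The Retro can't start until after the Sync.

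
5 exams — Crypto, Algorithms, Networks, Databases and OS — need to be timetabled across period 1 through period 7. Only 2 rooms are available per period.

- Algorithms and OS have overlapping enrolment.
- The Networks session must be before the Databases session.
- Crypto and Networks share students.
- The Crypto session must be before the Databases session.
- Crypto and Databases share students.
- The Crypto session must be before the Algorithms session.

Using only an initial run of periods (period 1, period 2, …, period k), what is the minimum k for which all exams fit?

3 periods

The precedence chain requires at least 2 distinct periods.
With at most 2 per period and 5 exams, at least 3 periods are needed.
3 works (last occupied period: period 3): for example Algorithms=period 2, OS=period 1, Crypto=period 1, Networks=period 2, Databases=period 3.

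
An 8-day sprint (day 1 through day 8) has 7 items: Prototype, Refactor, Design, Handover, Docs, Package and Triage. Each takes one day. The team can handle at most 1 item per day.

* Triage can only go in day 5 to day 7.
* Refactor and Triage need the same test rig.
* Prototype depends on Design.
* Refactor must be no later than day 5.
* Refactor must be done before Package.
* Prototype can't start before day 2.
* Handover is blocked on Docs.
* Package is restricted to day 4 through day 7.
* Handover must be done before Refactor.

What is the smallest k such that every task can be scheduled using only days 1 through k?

The precedence chain requires at least 4 distinct days.
With at most 1 per day and 7 tasks, at least 7 days are needed.
Triage can't be placed before day 5, so the schedule must run through at least day 5.
7 works (last occupied day: day 7): for example Refactor=day 3, Handover=day 2, Prototype=day 7, Triage=day 5, Docs=day 1, Package=day 4, Design=day 6.

7 days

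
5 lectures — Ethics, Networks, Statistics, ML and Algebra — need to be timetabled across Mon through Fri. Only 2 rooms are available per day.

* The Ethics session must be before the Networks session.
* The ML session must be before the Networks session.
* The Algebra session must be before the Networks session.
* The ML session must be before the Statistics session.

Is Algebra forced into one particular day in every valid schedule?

Algebra can be Mon (e.g. Networks in Wed, Ethics in Tue, ML in Mon, Algebra in Mon, Statistics in Tue) or Tue (e.g. ML=Mon; Algebra=Tue; Networks=Wed; Ethics=Mon; Statistics=Tue).

No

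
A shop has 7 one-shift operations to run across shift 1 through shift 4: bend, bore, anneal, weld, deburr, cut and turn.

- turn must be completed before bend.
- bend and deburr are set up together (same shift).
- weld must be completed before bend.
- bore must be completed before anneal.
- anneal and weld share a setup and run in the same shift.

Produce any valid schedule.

bend=shift 3, anneal=shift 2, weld=shift 2, cut=shift 1, turn=shift 1, deburr=shift 3, bore=shift 1

Checking: weld(shift 2) before bend(shift 3); bore(shift 1) before anneal(shift 2); turn(shift 1) before bend(shift 3); bend = deburr = shift 3; anneal = weld = shift 2.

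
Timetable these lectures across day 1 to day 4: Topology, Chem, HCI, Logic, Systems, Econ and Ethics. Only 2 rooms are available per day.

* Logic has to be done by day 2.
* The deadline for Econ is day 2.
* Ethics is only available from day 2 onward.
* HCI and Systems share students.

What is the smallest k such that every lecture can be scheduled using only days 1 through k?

4 days

With at most 2 per day and 7 lectures, at least 4 days are needed.
Ethics can't be placed before day 2, so the schedule must run through at least day 2.
4 works (last occupied day: day 4): for example Ethics in day 2, Topology in day 2, Econ in day 1, Chem in day 3, HCI in day 3, Systems in day 4, Logic in day 1.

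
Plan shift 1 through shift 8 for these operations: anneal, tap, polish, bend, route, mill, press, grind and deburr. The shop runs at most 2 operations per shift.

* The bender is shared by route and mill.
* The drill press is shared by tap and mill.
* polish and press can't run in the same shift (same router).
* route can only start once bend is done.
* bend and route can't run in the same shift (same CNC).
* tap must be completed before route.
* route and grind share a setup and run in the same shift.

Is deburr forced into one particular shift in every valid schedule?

No

deburr can be shift 1 (e.g. deburr in shift 1, mill in shift 4, route in shift 3, tap in shift 1, anneal in shift 2, grind in shift 3, press in shift 5, bend in shift 2, polish in shift 4) or shift 2 (e.g. press -> shift 5, grind -> shift 3, tap -> shift 1, deburr -> shift 2, route -> shift 3, anneal -> shift 2, polish -> shift 4, mill -> shift 4, bend -> shift 1).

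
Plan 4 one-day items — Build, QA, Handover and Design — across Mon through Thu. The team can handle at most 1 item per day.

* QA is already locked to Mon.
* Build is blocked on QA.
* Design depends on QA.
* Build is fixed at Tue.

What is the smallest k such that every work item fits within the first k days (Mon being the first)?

The precedence chain requires at least 2 distinct days.
With at most 1 per day and 4 work items, at least 4 days are needed.
4 works (last occupied day: Thu): for example Design=Wed, Handover=Thu, Build=Tue, QA=Mon.

4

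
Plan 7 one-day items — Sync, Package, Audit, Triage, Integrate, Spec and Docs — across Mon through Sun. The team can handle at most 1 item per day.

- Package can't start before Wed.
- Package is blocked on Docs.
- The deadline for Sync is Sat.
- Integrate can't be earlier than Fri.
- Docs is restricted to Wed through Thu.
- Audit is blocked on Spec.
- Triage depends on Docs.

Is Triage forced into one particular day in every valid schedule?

Triage can be Thu (e.g. Audit -> Sun; Triage -> Thu; Spec -> Tue; Integrate -> Fri; Sync -> Mon; Docs -> Wed; Package -> Sat) or Fri (e.g. Audit=Sun, Package=Thu, Integrate=Sat, Docs=Wed, Sync=Mon, Spec=Tue, Triage=Fri).

No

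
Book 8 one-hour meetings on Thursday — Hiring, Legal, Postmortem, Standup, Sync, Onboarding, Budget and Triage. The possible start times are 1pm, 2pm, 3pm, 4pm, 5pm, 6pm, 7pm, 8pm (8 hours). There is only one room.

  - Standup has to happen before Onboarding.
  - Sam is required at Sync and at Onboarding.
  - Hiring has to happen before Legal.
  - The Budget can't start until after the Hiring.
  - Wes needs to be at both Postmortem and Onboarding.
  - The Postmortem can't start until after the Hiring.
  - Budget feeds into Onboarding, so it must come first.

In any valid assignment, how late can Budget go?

7pm

Precedence pushes Budget to at least 2pm; downstream work caps Budget at 7pm.
Budget at 7pm is achievable: Budget=7pm, Sync=5pm, Hiring=1pm, Legal=2pm, Triage=6pm, Postmortem=3pm, Onboarding=8pm, Standup=4pm.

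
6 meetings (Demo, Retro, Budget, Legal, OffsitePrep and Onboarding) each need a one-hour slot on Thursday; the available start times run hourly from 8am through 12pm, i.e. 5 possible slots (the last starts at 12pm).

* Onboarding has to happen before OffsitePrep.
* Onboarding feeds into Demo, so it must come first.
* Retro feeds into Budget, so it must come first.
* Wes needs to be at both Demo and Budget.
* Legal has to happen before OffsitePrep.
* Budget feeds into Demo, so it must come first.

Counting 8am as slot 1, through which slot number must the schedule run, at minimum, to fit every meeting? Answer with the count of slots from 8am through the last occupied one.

The precedence chain requires at least 3 distinct slots.
3 works (last occupied slot: 10am): for example OffsitePrep in 9am, Budget in 9am, Onboarding in 8am, Legal in 8am, Retro in 8am, Demo in 10am.

3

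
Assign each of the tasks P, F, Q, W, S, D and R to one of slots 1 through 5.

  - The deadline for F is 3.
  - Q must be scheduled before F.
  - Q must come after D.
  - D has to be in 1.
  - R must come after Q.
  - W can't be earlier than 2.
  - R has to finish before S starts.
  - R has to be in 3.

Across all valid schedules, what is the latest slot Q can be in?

Precedence pushes Q to at least 2; downstream work caps Q at 2.
Q at 2 is achievable: Q -> 2; R -> 3; F -> 3; W -> 2; P -> 1; D -> 1; S -> 4.

2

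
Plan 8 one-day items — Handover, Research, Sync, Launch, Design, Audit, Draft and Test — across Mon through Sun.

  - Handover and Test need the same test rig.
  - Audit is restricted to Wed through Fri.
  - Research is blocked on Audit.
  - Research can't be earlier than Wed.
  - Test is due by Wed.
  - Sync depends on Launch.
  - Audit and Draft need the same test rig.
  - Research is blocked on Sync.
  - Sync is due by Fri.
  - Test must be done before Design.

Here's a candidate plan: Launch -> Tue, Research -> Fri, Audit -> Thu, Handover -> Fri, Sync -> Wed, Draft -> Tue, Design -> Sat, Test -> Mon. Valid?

Audit is restricted to Wed through Fri — holds.
Audit and Draft need the same test rig — holds.
Sync is due by Fri — holds.
Research is blocked on Sync — holds.
Test is due by Wed — holds.
Sync depends on Launch — holds.
Research is blocked on Audit — holds.
Research can't be earlier than Wed — holds.
Test must be done before Design — holds.
Handover and Test need the same test rig — holds.

Yes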